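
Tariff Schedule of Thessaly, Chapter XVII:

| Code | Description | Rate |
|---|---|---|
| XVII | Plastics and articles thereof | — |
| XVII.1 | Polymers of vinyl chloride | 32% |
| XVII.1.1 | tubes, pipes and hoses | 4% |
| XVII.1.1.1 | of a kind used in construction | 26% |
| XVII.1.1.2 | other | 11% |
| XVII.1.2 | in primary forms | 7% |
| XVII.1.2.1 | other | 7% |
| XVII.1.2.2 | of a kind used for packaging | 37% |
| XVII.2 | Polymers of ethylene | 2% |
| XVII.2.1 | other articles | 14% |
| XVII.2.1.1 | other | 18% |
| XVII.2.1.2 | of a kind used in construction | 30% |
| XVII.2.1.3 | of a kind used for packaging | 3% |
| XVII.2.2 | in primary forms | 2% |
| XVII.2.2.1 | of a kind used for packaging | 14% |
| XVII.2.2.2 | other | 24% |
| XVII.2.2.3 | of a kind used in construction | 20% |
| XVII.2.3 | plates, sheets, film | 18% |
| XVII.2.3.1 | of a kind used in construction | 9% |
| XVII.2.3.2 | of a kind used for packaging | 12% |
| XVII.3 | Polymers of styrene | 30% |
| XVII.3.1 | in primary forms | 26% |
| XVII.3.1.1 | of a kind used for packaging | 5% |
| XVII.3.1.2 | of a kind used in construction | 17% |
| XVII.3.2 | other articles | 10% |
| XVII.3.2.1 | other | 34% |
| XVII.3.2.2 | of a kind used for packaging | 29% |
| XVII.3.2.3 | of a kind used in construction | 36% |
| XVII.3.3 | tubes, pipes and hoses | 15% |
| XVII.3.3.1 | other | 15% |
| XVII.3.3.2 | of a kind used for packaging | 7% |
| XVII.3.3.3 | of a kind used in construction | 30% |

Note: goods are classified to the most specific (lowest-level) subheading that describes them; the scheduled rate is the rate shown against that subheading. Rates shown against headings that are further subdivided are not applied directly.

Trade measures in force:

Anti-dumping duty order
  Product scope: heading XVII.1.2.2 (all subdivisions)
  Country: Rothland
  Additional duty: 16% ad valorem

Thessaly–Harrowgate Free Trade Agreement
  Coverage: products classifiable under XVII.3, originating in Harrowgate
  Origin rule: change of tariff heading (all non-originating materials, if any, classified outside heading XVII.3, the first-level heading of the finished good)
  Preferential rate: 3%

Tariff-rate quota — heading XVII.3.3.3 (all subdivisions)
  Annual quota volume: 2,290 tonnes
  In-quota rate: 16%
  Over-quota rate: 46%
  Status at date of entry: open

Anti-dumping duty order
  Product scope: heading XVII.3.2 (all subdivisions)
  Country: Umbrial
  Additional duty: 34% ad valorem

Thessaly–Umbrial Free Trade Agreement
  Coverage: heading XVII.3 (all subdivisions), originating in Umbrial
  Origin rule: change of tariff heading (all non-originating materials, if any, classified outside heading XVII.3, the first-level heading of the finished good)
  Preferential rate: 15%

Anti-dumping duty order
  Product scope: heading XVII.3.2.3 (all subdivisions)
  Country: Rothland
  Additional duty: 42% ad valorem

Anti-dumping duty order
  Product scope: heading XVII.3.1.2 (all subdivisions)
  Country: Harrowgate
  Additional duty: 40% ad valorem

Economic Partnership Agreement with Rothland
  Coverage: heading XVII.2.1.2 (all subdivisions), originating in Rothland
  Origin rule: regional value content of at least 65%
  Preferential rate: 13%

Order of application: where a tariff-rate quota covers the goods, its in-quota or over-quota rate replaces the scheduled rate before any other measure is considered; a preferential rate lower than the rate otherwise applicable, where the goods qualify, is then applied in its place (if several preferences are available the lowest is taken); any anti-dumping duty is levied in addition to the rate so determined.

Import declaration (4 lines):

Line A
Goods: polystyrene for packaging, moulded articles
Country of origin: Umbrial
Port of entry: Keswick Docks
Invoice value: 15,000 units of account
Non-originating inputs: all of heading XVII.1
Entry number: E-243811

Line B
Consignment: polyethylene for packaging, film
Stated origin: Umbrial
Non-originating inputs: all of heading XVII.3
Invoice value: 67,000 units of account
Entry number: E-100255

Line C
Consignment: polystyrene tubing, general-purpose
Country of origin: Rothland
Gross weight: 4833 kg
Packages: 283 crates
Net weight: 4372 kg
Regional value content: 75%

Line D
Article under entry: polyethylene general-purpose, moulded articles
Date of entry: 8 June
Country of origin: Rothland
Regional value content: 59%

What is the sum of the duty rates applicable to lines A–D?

Line A: polystyrene → XVII.3; moulded articles → XVII.3.2; for packaging → XVII.3.2.2. Scheduled 29%. Umbrial agreement on XVII.3: CTH met → 15% available; preferential 15%; anti-dumping (Umbrial, XVII.3.2): +34%; total 15% + 34% = 49%. → 49%.
Line B: polyethylene → XVII.2; film → XVII.2.3; for packaging → XVII.2.3.2. Scheduled 12%. Umbrial agreement on XVII.3: XVII.2.3.2 not covered. → 12%.
Line C: polystyrene → XVII.3; tubing → XVII.3.3; general-purpose → XVII.3.3.1. Scheduled 15%. Rothland agreement on XVII.2.1.2: XVII.3.3.1 not covered. → 15%.
Line D: polyethylene → XVII.2; moulded articles → XVII.2.1; general-purpose → XVII.2.1.1. Scheduled 18%. Rothland agreement on XVII.2.1.2: XVII.2.1.1 not covered. → 18%.
Sum: 49% + 12% + 15% + 18% = 94%.

94%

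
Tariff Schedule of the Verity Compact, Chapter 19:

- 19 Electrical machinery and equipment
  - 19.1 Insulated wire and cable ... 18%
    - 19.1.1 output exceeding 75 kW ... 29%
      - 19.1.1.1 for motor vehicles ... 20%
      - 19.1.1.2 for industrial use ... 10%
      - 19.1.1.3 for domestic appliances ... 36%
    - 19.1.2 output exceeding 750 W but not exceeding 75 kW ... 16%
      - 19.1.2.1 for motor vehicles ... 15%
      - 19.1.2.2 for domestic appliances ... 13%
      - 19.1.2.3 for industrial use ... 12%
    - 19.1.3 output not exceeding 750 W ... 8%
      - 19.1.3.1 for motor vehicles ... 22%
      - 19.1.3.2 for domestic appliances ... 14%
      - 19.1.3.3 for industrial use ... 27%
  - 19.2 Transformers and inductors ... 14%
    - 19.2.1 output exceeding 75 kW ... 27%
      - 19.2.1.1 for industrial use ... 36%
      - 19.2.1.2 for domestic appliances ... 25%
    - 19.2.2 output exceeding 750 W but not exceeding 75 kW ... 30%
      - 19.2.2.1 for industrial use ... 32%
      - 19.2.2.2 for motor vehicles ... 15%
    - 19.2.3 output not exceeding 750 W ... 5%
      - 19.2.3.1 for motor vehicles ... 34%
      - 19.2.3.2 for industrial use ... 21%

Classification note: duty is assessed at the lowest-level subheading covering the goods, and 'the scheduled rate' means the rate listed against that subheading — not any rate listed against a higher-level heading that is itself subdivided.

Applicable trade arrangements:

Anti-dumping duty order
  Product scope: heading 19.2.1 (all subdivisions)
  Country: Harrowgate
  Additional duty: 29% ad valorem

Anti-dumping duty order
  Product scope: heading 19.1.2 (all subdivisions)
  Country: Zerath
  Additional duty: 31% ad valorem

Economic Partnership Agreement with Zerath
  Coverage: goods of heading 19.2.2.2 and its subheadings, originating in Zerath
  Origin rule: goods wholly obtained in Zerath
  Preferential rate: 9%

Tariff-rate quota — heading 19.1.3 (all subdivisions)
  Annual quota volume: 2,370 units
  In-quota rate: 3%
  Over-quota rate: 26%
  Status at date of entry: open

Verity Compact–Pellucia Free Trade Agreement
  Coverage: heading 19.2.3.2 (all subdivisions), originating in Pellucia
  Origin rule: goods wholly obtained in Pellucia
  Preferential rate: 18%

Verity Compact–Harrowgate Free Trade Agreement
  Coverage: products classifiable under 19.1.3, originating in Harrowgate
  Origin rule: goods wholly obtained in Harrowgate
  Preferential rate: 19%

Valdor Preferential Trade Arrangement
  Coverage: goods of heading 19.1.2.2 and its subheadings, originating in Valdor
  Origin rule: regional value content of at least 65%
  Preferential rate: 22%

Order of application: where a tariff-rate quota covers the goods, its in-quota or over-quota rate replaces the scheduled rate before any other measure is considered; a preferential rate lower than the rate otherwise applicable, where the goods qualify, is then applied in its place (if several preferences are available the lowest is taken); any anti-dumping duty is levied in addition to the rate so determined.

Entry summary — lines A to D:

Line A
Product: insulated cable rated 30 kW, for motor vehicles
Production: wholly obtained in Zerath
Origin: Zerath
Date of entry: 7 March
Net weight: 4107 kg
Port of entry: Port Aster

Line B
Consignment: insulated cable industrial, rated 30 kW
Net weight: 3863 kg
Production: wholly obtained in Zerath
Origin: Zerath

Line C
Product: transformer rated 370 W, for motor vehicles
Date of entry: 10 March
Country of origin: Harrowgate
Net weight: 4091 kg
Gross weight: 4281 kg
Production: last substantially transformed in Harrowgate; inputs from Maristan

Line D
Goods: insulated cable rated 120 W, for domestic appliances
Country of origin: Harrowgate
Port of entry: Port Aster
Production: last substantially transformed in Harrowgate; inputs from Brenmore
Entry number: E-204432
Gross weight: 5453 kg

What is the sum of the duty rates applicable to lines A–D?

126%

Line A: insulated cable → 19.1; rated 30 kW → 19.1.2; for motor vehicles → 19.1.2.1. Scheduled 15%. Zerath agreement on 19.2.2.2: 19.1.2.1 not covered; anti-dumping (Zerath, 19.1.2): +31%; total 15% + 31% = 46%. → 46%.
Line B: insulated cable → 19.1; rated 30 kW → 19.1.2; industrial → 19.1.2.3. Scheduled 12%. Zerath agreement on 19.2.2.2: 19.1.2.3 not covered; anti-dumping (Zerath, 19.1.2): +31%; total 12% + 31% = 43%. → 43%.
Line C: transformer → 19.2; rated 370 W → 19.2.3; for motor vehicles → 19.2.3.1. Scheduled 34%. Harrowgate agreement on 19.1.3: 19.2.3.1 not covered. → 34%.
Line D: insulated cable → 19.1; rated 120 W → 19.1.3; for domestic appliances → 19.1.3.2. Scheduled 14%. quota on 19.1.3 open → in-quota 3%; Harrowgate agreement on 19.1.3: not wholly obtained. → 3%.
Sum: 46% + 43% + 34% + 3% = 126%.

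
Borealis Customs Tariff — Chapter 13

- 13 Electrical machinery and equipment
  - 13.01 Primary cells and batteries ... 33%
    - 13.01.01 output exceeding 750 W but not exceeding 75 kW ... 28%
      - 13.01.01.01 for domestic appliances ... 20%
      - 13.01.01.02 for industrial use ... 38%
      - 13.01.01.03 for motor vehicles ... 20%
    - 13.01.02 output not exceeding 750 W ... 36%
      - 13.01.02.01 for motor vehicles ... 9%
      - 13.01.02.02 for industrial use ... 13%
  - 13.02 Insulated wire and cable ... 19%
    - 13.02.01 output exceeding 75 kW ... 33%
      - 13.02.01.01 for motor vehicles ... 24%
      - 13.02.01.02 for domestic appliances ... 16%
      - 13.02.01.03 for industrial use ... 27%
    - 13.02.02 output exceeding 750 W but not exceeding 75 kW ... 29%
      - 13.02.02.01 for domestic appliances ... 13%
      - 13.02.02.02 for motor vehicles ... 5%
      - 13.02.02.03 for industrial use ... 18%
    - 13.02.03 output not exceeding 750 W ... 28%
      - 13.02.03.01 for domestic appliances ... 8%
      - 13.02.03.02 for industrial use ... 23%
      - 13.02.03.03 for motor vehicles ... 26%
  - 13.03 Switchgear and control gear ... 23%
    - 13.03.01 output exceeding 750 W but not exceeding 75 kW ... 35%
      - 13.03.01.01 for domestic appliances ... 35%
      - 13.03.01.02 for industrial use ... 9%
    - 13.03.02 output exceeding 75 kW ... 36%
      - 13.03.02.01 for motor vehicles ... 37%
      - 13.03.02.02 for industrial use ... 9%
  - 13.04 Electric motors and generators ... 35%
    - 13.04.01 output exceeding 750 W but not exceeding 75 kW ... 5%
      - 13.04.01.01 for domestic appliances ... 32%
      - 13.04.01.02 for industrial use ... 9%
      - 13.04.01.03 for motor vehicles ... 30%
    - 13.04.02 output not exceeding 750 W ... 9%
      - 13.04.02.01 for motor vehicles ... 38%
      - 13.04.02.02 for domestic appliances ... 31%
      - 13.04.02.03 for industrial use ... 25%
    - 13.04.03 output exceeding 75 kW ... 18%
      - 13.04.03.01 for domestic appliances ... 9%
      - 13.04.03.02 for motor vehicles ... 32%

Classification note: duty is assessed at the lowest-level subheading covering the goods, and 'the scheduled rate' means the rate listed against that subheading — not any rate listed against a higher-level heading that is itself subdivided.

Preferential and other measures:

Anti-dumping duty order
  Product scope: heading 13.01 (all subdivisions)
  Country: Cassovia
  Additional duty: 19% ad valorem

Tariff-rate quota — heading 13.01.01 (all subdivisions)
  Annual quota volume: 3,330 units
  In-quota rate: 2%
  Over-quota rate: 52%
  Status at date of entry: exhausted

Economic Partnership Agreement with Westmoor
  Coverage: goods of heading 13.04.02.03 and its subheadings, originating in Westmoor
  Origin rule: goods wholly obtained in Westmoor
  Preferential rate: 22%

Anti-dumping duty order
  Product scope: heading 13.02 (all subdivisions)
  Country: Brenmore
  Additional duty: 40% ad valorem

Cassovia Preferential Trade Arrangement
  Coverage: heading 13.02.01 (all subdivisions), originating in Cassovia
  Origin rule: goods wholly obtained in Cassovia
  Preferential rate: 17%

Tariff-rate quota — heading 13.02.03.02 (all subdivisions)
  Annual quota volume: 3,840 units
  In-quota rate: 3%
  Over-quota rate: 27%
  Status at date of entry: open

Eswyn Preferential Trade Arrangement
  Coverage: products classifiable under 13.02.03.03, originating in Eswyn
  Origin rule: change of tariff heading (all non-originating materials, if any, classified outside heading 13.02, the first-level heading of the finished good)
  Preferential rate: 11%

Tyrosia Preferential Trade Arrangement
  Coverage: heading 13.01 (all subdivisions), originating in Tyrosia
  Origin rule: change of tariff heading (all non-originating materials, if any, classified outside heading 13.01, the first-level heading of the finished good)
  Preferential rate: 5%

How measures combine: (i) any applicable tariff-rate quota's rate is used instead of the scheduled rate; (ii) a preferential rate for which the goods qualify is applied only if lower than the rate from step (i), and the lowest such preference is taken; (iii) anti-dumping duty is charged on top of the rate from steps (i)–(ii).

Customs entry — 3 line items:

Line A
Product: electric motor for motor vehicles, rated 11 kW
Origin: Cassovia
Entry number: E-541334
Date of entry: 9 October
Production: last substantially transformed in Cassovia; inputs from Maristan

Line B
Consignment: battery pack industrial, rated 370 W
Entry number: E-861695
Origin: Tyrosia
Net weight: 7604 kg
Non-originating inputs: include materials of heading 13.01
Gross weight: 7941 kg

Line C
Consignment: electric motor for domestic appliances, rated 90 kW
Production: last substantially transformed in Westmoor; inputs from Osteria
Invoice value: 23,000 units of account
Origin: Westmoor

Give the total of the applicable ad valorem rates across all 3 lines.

Line A: electric motor → 13.04; rated 11 kW → 13.04.01; for motor vehicles → 13.04.01.03. Scheduled 30%. Cassovia agreement on 13.02.01: 13.04.01.03 not covered. → 30%.
Line B: battery pack → 13.01; rated 370 W → 13.01.02; industrial → 13.01.02.02. Scheduled 13%. Tyrosia agreement on 13.01: CTH not met. → 13%.
Line C: electric motor → 13.04; rated 90 kW → 13.04.03; for domestic appliances → 13.04.03.01. Scheduled 9%. Westmoor agreement on 13.04.02.03: 13.04.03.01 not covered. → 9%.
Sum: 30% + 13% + 9% = 52%.

52%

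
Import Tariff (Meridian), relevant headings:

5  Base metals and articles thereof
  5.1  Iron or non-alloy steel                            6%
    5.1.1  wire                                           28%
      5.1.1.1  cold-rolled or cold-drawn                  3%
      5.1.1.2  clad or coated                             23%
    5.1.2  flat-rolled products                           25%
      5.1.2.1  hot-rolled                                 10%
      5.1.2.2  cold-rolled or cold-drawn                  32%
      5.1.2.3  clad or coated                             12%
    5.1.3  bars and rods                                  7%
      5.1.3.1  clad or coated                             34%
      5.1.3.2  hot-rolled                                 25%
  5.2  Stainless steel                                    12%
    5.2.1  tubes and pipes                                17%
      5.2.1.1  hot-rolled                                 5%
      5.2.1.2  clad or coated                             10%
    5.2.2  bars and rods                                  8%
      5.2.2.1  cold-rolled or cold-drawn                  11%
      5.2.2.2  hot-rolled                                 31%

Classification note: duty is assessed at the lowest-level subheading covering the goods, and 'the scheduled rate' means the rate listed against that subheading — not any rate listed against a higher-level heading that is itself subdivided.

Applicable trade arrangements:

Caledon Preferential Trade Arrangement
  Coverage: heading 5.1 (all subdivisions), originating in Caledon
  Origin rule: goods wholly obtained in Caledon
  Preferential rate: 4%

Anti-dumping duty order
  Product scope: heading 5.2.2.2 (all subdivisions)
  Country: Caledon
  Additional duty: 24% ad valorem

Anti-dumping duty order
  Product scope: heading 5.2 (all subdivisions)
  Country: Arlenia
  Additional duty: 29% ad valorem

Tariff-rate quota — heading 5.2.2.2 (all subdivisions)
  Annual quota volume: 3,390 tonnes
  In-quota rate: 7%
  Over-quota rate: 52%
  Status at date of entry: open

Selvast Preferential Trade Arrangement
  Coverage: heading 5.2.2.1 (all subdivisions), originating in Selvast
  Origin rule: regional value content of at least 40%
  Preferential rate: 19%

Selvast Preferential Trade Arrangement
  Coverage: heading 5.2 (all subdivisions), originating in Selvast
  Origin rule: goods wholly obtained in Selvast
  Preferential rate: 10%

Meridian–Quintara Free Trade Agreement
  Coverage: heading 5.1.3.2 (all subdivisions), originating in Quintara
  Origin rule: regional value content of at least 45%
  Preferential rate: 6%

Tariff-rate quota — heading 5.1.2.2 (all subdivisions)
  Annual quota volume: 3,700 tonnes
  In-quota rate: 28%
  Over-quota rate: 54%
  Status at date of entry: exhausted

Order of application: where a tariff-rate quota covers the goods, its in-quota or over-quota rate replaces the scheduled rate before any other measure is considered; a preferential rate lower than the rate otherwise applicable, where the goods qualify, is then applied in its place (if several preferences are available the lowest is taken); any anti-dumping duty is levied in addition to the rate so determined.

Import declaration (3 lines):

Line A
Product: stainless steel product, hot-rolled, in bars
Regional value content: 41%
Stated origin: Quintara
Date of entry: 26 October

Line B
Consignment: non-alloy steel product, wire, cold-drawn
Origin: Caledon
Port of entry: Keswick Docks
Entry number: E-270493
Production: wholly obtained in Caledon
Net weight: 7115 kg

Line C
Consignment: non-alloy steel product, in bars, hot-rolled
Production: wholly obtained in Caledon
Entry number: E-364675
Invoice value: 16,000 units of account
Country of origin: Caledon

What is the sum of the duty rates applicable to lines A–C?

14%

Line A: stainless steel → 5.2; in bars → 5.2.2; hot-rolled → 5.2.2.2. Scheduled 31%. quota on 5.2.2.2 open → in-quota 7%; Quintara agreement on 5.1.3.2: 5.2.2.2 not covered. → 7%.
Line B: non-alloy steel → 5.1; wire → 5.1.1; cold-drawn → 5.1.1.1. Scheduled 3%. Caledon agreement on 5.1: wholly obtained → 4% available; preference 4% not lower than 3% → no reduction. → 3%.
Line C: non-alloy steel → 5.1; in bars → 5.1.3; hot-rolled → 5.1.3.2. Scheduled 25%. Caledon agreement on 5.1: wholly obtained → 4% available; preferential 4%. → 4%.
Sum: 7% + 3% + 4% = 14%.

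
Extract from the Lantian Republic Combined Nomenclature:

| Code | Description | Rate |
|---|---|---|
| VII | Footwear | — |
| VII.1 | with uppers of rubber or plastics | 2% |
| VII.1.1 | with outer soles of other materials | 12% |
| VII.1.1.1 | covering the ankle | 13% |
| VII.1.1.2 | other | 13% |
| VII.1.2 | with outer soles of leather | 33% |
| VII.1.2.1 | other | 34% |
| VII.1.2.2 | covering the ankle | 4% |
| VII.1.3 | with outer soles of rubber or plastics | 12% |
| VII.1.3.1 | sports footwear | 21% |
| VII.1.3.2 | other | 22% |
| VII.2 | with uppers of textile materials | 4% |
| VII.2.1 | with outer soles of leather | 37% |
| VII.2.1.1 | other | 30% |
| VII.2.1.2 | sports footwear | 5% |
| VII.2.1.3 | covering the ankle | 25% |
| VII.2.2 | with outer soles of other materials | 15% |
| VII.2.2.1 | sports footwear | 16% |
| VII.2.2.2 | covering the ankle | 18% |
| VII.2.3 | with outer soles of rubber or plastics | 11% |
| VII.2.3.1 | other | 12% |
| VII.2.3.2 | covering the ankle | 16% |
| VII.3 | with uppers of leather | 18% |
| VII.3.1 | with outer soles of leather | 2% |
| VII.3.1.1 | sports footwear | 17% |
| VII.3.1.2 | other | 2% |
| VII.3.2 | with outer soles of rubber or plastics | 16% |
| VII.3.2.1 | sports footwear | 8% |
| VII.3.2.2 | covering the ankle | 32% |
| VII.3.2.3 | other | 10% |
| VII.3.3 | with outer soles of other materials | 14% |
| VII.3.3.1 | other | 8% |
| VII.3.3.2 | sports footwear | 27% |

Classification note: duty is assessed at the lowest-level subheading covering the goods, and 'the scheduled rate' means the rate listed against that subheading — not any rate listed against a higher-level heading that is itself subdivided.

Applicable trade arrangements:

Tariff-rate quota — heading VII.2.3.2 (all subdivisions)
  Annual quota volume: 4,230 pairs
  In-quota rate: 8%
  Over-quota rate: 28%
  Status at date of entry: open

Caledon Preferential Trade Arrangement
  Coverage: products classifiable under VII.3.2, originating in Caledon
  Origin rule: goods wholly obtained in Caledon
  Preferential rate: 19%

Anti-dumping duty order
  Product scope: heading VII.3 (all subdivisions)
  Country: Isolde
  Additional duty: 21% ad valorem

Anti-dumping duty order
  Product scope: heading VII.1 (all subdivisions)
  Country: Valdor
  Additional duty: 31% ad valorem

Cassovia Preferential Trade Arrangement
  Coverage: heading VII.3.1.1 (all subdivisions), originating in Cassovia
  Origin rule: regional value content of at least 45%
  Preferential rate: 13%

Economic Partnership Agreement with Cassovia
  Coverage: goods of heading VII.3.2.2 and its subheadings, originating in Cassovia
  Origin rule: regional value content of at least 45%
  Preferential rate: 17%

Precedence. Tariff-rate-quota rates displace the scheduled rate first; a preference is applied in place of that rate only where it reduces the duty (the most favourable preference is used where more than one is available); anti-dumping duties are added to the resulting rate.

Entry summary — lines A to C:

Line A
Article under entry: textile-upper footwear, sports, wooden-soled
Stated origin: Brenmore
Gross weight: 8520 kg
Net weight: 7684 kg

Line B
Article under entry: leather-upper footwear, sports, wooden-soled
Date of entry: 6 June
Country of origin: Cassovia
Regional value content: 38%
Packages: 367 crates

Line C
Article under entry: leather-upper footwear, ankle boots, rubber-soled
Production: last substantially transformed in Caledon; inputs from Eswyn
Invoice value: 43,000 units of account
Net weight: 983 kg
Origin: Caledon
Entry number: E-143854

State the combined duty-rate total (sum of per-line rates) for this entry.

75%

Line A: textile-upper → VII.2; wooden-soled → VII.2.2; sports → VII.2.2.1. Scheduled 16%. No special measure applies. → 16%.
Line B: leather-upper → VII.3; wooden-soled → VII.3.3; sports → VII.3.3.2. Scheduled 27%. Cassovia agreement on VII.3.1.1: VII.3.3.2 not covered; Cassovia agreement on VII.3.2.2: VII.3.3.2 not covered. → 27%.
Line C: leather-upper → VII.3; rubber-soled → VII.3.2; ankle boots → VII.3.2.2. Scheduled 32%. Caledon agreement on VII.3.2: not wholly obtained. → 32%.
Sum: 16% + 27% + 32% = 75%.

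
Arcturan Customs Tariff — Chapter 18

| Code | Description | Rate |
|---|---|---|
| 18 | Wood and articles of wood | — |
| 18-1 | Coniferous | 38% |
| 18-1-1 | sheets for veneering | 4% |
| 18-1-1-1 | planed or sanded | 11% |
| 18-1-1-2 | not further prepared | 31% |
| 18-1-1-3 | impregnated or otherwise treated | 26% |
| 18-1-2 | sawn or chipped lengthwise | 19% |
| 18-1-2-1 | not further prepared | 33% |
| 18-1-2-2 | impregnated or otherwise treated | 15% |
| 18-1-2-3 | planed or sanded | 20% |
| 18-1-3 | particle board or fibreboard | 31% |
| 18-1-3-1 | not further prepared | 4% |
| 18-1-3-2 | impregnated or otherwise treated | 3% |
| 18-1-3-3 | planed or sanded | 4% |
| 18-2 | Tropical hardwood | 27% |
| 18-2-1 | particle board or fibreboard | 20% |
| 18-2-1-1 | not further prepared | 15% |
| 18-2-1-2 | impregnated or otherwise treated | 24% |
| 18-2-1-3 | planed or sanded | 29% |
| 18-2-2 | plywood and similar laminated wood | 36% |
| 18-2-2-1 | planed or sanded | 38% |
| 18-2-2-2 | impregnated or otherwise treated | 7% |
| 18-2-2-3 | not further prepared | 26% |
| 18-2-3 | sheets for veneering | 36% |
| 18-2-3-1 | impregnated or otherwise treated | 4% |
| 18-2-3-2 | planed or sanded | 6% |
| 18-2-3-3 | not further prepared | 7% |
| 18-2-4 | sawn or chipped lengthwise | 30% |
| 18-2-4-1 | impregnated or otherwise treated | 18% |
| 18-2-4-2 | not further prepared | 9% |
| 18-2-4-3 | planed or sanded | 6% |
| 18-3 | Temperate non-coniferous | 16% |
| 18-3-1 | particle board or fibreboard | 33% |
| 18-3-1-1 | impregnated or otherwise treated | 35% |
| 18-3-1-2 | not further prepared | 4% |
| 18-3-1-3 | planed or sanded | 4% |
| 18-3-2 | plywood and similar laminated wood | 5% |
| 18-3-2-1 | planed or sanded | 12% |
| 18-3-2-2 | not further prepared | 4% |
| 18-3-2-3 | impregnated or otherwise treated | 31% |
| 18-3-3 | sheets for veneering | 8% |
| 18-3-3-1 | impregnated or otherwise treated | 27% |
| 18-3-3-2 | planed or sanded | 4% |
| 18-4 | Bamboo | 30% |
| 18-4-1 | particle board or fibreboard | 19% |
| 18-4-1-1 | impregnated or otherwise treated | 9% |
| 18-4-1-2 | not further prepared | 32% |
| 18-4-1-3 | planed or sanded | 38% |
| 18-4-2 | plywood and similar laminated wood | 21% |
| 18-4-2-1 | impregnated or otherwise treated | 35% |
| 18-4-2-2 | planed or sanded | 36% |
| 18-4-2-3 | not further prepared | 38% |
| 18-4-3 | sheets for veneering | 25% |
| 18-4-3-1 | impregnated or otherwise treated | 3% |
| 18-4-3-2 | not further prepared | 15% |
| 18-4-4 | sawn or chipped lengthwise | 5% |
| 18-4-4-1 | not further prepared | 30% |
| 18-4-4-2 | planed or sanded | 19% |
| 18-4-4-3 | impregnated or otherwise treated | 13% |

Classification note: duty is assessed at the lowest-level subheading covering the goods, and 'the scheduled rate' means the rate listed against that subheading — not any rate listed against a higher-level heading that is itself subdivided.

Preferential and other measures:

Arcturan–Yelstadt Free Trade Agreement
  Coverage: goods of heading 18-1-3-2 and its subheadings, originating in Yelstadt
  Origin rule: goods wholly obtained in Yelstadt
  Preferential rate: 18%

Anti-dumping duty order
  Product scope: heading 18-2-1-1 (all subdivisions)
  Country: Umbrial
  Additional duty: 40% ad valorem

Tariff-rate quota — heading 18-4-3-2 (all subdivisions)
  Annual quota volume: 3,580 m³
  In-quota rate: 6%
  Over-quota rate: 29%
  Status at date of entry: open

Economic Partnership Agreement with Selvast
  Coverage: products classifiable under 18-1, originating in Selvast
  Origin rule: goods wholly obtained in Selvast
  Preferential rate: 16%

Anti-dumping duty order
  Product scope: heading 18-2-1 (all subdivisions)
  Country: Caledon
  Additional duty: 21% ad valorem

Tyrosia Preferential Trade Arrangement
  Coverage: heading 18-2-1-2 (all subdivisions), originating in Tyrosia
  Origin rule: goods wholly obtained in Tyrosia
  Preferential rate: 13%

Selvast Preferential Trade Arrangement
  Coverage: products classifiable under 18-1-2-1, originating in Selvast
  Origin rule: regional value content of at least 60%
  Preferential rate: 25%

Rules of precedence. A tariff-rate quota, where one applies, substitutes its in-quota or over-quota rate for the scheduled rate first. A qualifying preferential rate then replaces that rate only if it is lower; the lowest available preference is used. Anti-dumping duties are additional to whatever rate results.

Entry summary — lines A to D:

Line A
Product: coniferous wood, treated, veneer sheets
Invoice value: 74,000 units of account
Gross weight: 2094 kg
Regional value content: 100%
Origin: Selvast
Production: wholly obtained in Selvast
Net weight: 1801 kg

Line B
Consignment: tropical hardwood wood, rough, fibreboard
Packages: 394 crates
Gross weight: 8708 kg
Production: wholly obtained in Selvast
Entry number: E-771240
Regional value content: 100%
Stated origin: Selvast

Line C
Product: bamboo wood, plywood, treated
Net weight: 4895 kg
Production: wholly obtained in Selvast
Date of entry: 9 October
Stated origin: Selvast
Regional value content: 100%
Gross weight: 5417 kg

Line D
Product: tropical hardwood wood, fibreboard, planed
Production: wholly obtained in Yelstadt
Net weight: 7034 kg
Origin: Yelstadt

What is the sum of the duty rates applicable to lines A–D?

Line A: coniferous → 18-1; veneer sheets → 18-1-1; treated → 18-1-1-3. Scheduled 26%. Selvast agreement on 18-1: wholly obtained → 16% available; Selvast agreement on 18-1-2-1: 18-1-1-3 not covered; preferential 16%. → 16%.
Line B: tropical hardwood → 18-2; fibreboard → 18-2-1; rough → 18-2-1-1. Scheduled 15%. Selvast agreement on 18-1: 18-2-1-1 not covered; Selvast agreement on 18-1-2-1: 18-2-1-1 not covered. → 15%.
Line C: bamboo → 18-4; plywood → 18-4-2; treated → 18-4-2-1. Scheduled 35%. Selvast agreement on 18-1: 18-4-2-1 not covered; Selvast agreement on 18-1-2-1: 18-4-2-1 not covered. → 35%.
Line D: tropical hardwood → 18-2; fibreboard → 18-2-1; planed → 18-2-1-3. Scheduled 29%. Yelstadt agreement on 18-1-3-2: 18-2-1-3 not covered. → 29%.
Sum: 16% + 15% + 35% + 29% = 95%.

95%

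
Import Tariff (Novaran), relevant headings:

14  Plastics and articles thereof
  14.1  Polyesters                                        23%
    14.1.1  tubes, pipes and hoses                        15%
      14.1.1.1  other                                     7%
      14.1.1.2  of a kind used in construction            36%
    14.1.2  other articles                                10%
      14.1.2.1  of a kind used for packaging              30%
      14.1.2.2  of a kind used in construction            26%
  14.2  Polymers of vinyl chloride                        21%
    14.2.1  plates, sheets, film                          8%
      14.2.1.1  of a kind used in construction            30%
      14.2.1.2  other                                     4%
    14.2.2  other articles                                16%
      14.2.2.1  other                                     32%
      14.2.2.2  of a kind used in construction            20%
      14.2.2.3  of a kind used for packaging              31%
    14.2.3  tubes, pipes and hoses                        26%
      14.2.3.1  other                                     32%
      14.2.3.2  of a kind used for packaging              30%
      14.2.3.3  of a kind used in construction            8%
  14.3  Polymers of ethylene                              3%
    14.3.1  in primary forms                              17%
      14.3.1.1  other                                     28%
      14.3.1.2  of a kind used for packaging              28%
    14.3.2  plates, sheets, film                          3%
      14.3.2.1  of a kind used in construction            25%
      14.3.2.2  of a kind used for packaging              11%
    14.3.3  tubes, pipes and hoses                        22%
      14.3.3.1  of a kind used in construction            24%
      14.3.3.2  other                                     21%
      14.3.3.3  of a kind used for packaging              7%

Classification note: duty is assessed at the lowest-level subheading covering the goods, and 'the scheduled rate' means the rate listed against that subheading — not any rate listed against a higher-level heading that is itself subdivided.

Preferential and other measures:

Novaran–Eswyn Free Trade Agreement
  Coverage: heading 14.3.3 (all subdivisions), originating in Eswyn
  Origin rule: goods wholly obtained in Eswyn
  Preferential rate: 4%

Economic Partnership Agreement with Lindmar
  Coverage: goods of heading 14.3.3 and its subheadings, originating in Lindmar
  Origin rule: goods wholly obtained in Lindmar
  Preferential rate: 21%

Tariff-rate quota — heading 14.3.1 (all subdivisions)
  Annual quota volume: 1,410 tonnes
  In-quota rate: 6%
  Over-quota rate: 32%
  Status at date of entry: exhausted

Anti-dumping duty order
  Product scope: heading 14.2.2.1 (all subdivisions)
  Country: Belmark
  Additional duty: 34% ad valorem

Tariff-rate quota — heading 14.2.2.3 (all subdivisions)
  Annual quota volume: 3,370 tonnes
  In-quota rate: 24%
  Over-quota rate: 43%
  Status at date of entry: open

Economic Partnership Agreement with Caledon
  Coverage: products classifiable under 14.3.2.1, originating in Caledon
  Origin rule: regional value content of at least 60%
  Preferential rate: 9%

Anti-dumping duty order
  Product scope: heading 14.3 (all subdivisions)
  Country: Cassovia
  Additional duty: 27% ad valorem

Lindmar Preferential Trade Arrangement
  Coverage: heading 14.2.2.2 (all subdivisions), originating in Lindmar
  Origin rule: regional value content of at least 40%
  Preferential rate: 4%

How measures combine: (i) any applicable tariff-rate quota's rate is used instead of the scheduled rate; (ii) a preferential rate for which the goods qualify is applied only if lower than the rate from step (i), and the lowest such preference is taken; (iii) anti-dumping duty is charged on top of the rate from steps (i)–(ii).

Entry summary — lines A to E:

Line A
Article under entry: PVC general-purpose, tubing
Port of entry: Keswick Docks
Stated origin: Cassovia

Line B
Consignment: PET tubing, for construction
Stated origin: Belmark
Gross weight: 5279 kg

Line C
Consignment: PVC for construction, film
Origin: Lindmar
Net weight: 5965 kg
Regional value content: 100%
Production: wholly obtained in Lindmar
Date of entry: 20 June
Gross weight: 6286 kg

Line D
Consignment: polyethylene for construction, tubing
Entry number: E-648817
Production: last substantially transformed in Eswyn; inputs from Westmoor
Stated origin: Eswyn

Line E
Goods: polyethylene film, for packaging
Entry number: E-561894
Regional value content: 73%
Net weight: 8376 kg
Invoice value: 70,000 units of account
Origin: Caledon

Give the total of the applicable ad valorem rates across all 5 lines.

133%

Line A: PVC → 14.2; tubing → 14.2.3; general-purpose → 14.2.3.1. Scheduled 32%. No special measure applies. → 32%.
Line B: PET → 14.1; tubing → 14.1.1; for construction → 14.1.1.2. Scheduled 36%. No special measure applies. → 36%.
Line C: PVC → 14.2; film → 14.2.1; for construction → 14.2.1.1. Scheduled 30%. Lindmar agreement on 14.3.3: 14.2.1.1 not covered; Lindmar agreement on 14.2.2.2: 14.2.1.1 not covered. → 30%.
Line D: polyethylene → 14.3; tubing → 14.3.3; for construction → 14.3.3.1. Scheduled 24%. Eswyn agreement on 14.3.3: not wholly obtained. → 24%.
Line E: polyethylene → 14.3; film → 14.3.2; for packaging → 14.3.2.2. Scheduled 11%. Caledon agreement on 14.3.2.1: 14.3.2.2 not covered. → 11%.
Sum: 32% + 36% + 30% + 24% + 11% = 133%.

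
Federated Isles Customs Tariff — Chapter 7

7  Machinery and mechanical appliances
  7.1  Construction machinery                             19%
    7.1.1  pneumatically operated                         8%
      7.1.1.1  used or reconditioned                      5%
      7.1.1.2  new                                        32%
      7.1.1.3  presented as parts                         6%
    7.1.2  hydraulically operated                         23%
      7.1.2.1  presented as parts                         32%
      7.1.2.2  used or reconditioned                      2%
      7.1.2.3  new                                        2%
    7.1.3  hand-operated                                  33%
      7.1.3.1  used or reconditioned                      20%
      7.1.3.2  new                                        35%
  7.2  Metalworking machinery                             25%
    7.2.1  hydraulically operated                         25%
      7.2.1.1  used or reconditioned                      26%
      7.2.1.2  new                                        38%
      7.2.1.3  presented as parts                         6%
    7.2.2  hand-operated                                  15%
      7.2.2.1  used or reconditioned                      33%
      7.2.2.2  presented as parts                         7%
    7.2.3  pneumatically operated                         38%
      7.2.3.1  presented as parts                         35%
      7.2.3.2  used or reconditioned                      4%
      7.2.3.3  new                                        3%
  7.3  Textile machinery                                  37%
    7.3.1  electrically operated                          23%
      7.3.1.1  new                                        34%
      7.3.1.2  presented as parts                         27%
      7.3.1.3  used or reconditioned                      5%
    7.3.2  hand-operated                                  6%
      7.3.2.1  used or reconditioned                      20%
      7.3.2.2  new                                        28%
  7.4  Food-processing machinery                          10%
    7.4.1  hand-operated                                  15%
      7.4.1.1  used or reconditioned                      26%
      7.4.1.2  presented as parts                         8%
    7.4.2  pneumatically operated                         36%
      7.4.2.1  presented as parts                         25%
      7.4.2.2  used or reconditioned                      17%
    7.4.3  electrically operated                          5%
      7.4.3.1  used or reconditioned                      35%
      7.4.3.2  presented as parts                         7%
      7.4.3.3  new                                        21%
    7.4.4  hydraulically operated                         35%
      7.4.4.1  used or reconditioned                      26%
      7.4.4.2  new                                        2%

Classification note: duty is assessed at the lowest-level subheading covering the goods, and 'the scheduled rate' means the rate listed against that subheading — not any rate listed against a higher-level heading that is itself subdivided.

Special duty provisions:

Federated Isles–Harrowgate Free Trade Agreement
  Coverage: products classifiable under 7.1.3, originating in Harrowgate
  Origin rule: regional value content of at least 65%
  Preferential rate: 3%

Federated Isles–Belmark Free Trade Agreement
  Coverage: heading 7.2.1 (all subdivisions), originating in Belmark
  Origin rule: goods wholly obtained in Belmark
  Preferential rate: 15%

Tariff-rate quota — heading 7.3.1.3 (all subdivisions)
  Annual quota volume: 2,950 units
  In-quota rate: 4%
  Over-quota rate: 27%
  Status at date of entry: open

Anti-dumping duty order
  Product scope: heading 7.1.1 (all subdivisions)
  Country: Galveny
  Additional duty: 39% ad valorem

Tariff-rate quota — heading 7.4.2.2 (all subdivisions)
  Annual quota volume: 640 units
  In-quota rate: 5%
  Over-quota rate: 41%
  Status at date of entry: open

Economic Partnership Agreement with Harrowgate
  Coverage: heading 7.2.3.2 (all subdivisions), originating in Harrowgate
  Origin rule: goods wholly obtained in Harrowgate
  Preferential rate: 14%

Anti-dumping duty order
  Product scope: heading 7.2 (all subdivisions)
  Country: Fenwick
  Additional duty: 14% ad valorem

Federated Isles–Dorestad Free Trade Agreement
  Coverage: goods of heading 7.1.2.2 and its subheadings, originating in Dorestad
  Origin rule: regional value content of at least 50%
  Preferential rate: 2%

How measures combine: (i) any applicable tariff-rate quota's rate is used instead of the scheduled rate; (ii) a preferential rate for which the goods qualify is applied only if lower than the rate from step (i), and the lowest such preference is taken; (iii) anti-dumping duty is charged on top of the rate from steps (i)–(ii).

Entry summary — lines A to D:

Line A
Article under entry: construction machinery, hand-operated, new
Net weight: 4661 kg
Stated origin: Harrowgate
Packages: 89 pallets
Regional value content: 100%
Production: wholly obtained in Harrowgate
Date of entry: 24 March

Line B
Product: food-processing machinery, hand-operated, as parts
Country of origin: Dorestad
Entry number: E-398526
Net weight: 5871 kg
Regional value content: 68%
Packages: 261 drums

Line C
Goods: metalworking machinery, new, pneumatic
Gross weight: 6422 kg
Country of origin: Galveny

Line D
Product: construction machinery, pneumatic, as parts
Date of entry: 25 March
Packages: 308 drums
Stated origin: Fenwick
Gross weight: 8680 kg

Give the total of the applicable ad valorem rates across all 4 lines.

Line A: construction → 7.1; hand-operated → 7.1.3; new → 7.1.3.2. Scheduled 35%. Harrowgate agreement on 7.1.3: RVC ≥ 65% → 3% available; Harrowgate agreement on 7.2.3.2: 7.1.3.2 not covered; preferential 3%. → 3%.
Line B: food-processing → 7.4; hand-operated → 7.4.1; as parts → 7.4.1.2. Scheduled 8%. Dorestad agreement on 7.1.2.2: 7.4.1.2 not covered. → 8%.
Line C: metalworking → 7.2; pneumatic → 7.2.3; new → 7.2.3.3. Scheduled 3%. No special measure applies. → 3%.
Line D: construction → 7.1; pneumatic → 7.1.1; as parts → 7.1.1.3. Scheduled 6%. No special measure applies. → 6%.
Sum: 3% + 8% + 3% + 6% = 20%.

20%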